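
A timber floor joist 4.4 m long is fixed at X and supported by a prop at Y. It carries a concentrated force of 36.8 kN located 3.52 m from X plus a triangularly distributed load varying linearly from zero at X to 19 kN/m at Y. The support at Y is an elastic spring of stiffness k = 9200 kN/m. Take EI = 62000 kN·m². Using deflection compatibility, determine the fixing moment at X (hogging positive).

M_X = 78.27 kN·m

Remove the prop at Y; the released (primary) structure is a cantilever built in at X.
Free-end deflection of the primary structure under the applied loading (downward +):
  point load 36.8 at a = 3.52: Pa²(3L − a)/(6EI) = 735.6/EI
  triangular load, peak 19 at the free end: 11w₀L⁴/(120EI) = 652.8/EI
  δ_0 = 1388/EI
Flexibility coefficient — unit upward force at Y: δ_{YY} = L³/(3EI) = 28.39/EI.
With EI = 62000 kN·m²: δ_0 = 0.022394 m and δ_{YY} = 0.000458 m/kN.
Compatibility — the spring shortens by R_Y/k under the reaction it provides: δ_0 − R_Y·δ_{YY} = R_Y/k. With 1/k = 0.000109 m/kN, R_Y = δ_0 / (δ_{YY} + 1/k) = 0.022394 / (0.000458 + 0.000109) = 39.52 kN.
Moment equilibrium about X: M_X = Σ(load moments about X) − R_Y·L = 252.1 − 39.52×4.4 = 78.27 kN·m.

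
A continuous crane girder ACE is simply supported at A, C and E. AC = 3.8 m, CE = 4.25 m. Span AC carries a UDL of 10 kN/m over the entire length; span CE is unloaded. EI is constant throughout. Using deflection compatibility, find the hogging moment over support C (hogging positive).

M_C = 8.52 kN·m

Release continuity at C by inserting a hinge; the redundant is the internal moment M_C. The primary structure is two simply-supported spans AC and CE.
End slopes at the hinge C, treating each span as simply supported:
  span AC: UDL 10: wL³/(24EI) = 22.86/EI
  relative rotation θ_0 = (22.86 + 0)/EI = 22.86/EI
A unit hogging moment at C produces rotation L₁/(3EI) + L₂/(3EI) = 2.683/EI.
Compatibility: M_C·(L₁+L₂)/(3EI) = θ_0, giving M_C = 8.52 kN·m (hogging).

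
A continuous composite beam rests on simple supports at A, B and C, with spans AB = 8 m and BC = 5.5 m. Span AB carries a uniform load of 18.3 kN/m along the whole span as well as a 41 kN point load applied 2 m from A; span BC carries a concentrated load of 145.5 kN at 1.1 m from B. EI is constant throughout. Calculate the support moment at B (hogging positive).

Insert a hinge at B; M_B is the redundant, and each span becomes simply supported.
Discontinuity in slope at B on the released structure — sum the simple-span end rotations:
  span AB: UDL 18.3: wL³/(24EI) = 390.4/EI
  span AB: point load 41 at a = 2: Pab(L + a)/(6LEI) = 102.5/EI
  span BC: point load 145.5 at a = 1.1: Pab(L + b)/(6LEI) = 211.3/EI
  relative rotation θ_0 = (492.9 + 211.3)/EI = 704.2/EI
A unit hogging moment at B produces rotation L₁/(3EI) + L₂/(3EI) = 4.5/EI.
Compatibility: M_B·(L₁+L₂)/(3EI) = θ_0, giving M_B = 156.5 kN·m (hogging).

M_B = 156.5 kN·m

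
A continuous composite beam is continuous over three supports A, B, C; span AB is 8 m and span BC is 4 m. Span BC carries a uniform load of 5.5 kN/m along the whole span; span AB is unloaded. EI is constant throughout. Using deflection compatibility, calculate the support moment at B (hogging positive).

Release continuity at B by inserting a hinge; the redundant is the internal moment M_B. The primary structure is two simply-supported spans AB and BC.
Discontinuity in slope at B on the released structure — sum the simple-span end rotations:
  span BC: UDL 5.5: wL³/(24EI) = 14.67/EI
  relative rotation θ_0 = (0 + 14.67)/EI = 14.67/EI
A unit hogging moment at B produces rotation L₁/(3EI) + L₂/(3EI) = 4/EI.
Slope continuity at B: θ_0 = M_B·4/EI, so M_B = 14.67/4 = 3.667 kN·m (hogging).

M_B = 3.667 kN·m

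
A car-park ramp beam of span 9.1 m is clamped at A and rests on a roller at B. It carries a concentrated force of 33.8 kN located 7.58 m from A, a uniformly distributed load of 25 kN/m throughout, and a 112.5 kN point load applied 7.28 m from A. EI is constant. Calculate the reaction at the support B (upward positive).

R_B = 189.9 kN

Take the reaction at B as the redundant and release it; the primary structure is a cantilever fixed at A.
Deflection at B on the released cantilever, summing each load's contribution:
  point load 33.8 at a = 7.58: Pa²(3L − a)/(6EI) = 6383/EI
  UDL 25: wL⁴/(8EI) = 21430/EI
  point load 112.5 at a = 7.28: Pa²(3L − a)/(6EI) = 19894/EI
  δ_0 = 47707/EI
Tip deflection under a unit load at B: L³/(3EI) = 251.2/EI.
The prop prevents deflection at B: R_B = δ_0/δ_{BB} = 47707/251.2 = 189.9 kN.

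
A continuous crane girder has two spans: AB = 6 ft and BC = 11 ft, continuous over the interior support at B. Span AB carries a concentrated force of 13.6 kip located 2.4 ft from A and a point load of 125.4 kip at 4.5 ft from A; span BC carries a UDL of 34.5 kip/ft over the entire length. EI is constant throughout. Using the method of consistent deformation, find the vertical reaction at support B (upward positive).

R_B = 388.7 kip

Insert a hinge at B; M_B is the redundant, and each span becomes simply supported.
Rotations at B on the released spans (each span's end-slope, ×1/EI):
  span AB: point load 13.6 at a = 2.4: Pab(L + a)/(6LEI) = 27.42/EI
  span AB: point load 125.4 at a = 4.5: Pab(L + a)/(6LEI) = 246.9/EI
  span BC: UDL 34.5: wL³/(24EI) = 1913/EI
  relative rotation θ_0 = (274.3 + 1913)/EI = 2188/EI
A unit hogging moment at B produces rotation L₁/(3EI) + L₂/(3EI) = 5.667/EI.
Slope continuity at B: θ_0 = M_B·5.667/EI, so M_B = 2188/5.667 = 386 kip·ft (hogging).
Span AB, ΣM about A with M_B applied at B: R_B^{AB}·6 = 596.9 + 386, so R_B^{AB} = 163.8 kip and R_A = 139 − 163.8 = -24.83 kip.
Span BC, ΣM about C: R_B^{BC}·11 = 2087 + 386, so R_B^{BC} = 224.8 kip and R_C = 379.5 − 224.8 = 154.7 kip.
R_B = 163.8 + 224.8 = 388.7 kip.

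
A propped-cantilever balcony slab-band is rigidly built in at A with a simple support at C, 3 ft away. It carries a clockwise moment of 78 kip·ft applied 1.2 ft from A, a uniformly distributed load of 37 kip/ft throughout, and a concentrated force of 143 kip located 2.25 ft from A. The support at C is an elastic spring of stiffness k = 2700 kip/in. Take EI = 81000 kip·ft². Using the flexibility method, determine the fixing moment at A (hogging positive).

Release the roller at C. Primary structure: cantilever fixed at A.
Free-end deflection of the primary structure under the applied loading (downward +):
  clockwise couple 78 at a = 1.2: M₀a(2L − a)/(2EI) = 224.6/EI
  UDL 37: wL⁴/(8EI) = 374.6/EI
  point load 143 at a = 2.25: Pa²(3L − a)/(6EI) = 814.4/EI
  δ_0 = 1414/EI
Tip deflection under a unit load at C: L³/(3EI) = 9/EI.
With EI = 81000 kip·ft²: δ_0 = 0.017453 ft and δ_{CC} = 0.000111 ft/kip.
Compatibility — the spring shortens by R_C/k under the reaction it provides: δ_0 − R_C·δ_{CC} = R_C/k. With 1/k = 1/(2700×12) ft/kip = 0.000031 ft/kip, R_C = δ_0 / (δ_{CC} + 1/k) = 0.017453 / (0.000111 + 0.000031) = 122.9 kip.
Moment equilibrium about A: M_A = Σ(load moments about A) − R_C·L = 566.2 − 122.9×3 = 197.5 kip·ft.

M_A = 197.5 kip·ft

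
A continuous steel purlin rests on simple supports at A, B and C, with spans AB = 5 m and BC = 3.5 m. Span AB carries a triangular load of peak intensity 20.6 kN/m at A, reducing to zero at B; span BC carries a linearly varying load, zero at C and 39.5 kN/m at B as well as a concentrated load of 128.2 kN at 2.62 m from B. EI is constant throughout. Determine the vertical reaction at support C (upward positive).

Release continuity at B by inserting a hinge; the redundant is the internal moment M_B. The primary structure is two simply-supported spans AB and BC.
Rotations at B on the released spans (each span's end-slope, ×1/EI):
  span AB: triangular load, peak 20.6: 7w₀L³/(360EI) = 50.07/EI
  span BC: triangular load, peak 39.5: w₀L³/(45EI) = 37.63/EI
  span BC: point load 128.2 at a = 2.62: Pab(L + b)/(6LEI) = 61.65/EI
  relative rotation θ_0 = (50.07 + 99.28)/EI = 149.4/EI
A unit hogging moment at B produces rotation L₁/(3EI) + L₂/(3EI) = 2.833/EI.
Slope continuity at B: θ_0 = M_B·2.833/EI, so M_B = 149.4/2.833 = 52.71 kN·m (hogging).
Span BC, ΣM about C: R_B^{BC}·3.5 = 274.1 + 52.71, so R_B^{BC} = 93.38 kN and R_C = 197.3 − 93.38 = 103.9 kN.

R_C = 103.9 kN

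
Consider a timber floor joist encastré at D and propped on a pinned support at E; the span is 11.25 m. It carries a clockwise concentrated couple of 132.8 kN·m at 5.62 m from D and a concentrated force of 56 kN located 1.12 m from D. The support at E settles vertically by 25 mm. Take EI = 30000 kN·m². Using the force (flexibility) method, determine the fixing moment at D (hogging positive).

M_D = 54.93 kN·m

Remove the prop at E; the released (primary) structure is a cantilever built in at D.
Primary-structure tip deflection at E by superposition:
  clockwise couple 132.8 at a = 5.62: M₀a(2L − a)/(2EI) = 6299/EI
  point load 56 at a = 1.12: Pa²(3L − a)/(6EI) = 382/EI
  δ_0 = 6681/EI
Flexibility coefficient — unit upward force at E: δ_{EE} = L³/(3EI) = 474.6/EI.
With EI = 30000 kN·m²: δ_0 = 0.2227 m and δ_{EE} = 0.01582 m/kN.
Compatibility — the beam at E must follow the support down by 0.025 m: δ_0 − R_E·δ_{EE} = 0.025, so R_E = (0.2227 − 0.025)/0.01582 = 12.5 kN.
Moment equilibrium about D: M_D = Σ(load moments about D) − R_E·L = 195.5 − 12.5×11.25 = 54.93 kN·m.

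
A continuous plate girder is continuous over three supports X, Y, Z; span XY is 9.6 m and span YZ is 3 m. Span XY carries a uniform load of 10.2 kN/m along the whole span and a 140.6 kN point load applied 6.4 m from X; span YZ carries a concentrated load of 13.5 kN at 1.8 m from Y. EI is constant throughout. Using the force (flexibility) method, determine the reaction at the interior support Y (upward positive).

R_Y = 271.3 kN

Release continuity at Y by inserting a hinge; the redundant is the internal moment M_Y. The primary structure is two simply-supported spans XY and YZ.
End slopes at the hinge Y, treating each span as simply supported:
  span XY: UDL 10.2: wL³/(24EI) = 376/EI
  span XY: point load 140.6 at a = 6.4: Pab(L + a)/(6LEI) = 799.9/EI
  span YZ: point load 13.5 at a = 1.8: Pab(L + b)/(6LEI) = 6.804/EI
  relative rotation θ_0 = (1176 + 6.804)/EI = 1183/EI
A unit hogging moment at Y produces rotation L₁/(3EI) + L₂/(3EI) = 4.2/EI.
Slope continuity at Y: θ_0 = M_Y·4.2/EI, so M_Y = 1183/4.2 = 281.6 kN·m (hogging).
Span XY, ΣM about X with M_Y applied at Y: R_Y^{XY}·9.6 = 1370 + 281.6, so R_Y^{XY} = 172 kN and R_X = 238.5 − 172 = 66.49 kN.
Span YZ, ΣM about Z: R_Y^{YZ}·3 = 16.2 + 281.6, so R_Y^{YZ} = 99.26 kN and R_Z = 13.5 − 99.26 = -85.76 kN.
R_Y = 172 + 99.26 = 271.3 kN.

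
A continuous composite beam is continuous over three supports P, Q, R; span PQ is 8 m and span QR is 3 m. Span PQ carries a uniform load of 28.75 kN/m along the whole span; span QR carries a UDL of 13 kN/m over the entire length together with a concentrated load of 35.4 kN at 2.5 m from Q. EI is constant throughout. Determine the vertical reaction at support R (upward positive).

Take M_Q as the redundant. Released structure: two simple spans PQ and QR with a hinge at Q.
Discontinuity in slope at Q on the released structure — sum the simple-span end rotations:
  span PQ: UDL 28.75: wL³/(24EI) = 613.3/EI
  span QR: UDL 13: wL³/(24EI) = 14.62/EI
  span QR: point load 35.4 at a = 2.5: Pab(L + b)/(6LEI) = 8.604/EI
  relative rotation θ_0 = (613.3 + 23.23)/EI = 636.6/EI
A unit hogging moment at Q produces rotation L₁/(3EI) + L₂/(3EI) = 3.667/EI.
Slope continuity at Q: θ_0 = M_Q·3.667/EI, so M_Q = 636.6/3.667 = 173.6 kN·m (hogging).
Span QR, ΣM about R: R_Q^{QR}·3 = 76.2 + 173.6, so R_Q^{QR} = 83.27 kN and R_R = 74.4 − 83.27 = -8.869 kN.

R_R = -8.869 kN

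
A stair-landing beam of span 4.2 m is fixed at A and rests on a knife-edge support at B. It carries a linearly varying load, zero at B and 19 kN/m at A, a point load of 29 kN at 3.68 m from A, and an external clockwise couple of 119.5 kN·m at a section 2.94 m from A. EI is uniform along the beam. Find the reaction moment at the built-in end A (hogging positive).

M_A = -13.85 kN·m

Remove the prop at B; the released (primary) structure is a cantilever built in at A.
Free-end deflection of the primary structure under the applied loading (downward +):
  triangular load, peak 19 at the fixed end: w₀L⁴/(30EI) = 197.1/EI
  point load 29 at a = 3.68: Pa²(3L − a)/(6EI) = 583.9/EI
  clockwise couple 119.5 at a = 2.94: M₀a(2L − a)/(2EI) = 959.1/EI
  δ_0 = 1740/EI
Flexibility coefficient — unit upward force at B: δ_{BB} = L³/(3EI) = 24.7/EI.
The prop prevents deflection at B: R_B = δ_0/δ_{BB} = 1740/24.7 = 70.46 kN.
Moment equilibrium about A: M_A = Σ(load moments about A) − R_B·L = 282.1 − 70.46×4.2 = -13.85 kN·m.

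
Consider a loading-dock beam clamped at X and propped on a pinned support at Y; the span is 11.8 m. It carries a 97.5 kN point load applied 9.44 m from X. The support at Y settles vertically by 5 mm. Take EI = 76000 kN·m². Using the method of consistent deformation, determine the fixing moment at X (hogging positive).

M_X = 118.6 kN·m

Take the reaction at Y as the redundant and release it; the primary structure is a cantilever fixed at X.
Primary-structure tip deflection at Y by superposition:
  point load 97.5 at a = 9.44: Pa²(3L − a)/(6EI) = 37593/EI
Tip deflection under a unit load at Y: L³/(3EI) = 547.7/EI.
With EI = 76000 kN·m²: δ_0 = 0.49464 m and δ_{YY} = 0.007206 m/kN.
Compatibility — the beam at Y must follow the support down by 0.005 m: δ_0 − R_Y·δ_{YY} = 0.005, so R_Y = (0.49464 − 0.005)/0.007206 = 67.95 kN.
Moment equilibrium about X: M_X = Σ(load moments about X) − R_Y·L = 920.4 − 67.95×11.8 = 118.6 kN·m.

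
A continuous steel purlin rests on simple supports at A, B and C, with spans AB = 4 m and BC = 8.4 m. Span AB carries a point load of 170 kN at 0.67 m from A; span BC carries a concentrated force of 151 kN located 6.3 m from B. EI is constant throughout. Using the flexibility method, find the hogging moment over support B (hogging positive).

Release continuity at B by inserting a hinge; the redundant is the internal moment M_B. The primary structure is two simply-supported spans AB and BC.
Discontinuity in slope at B on the released structure — sum the simple-span end rotations:
  span AB: point load 170 at a = 0.67: Pab(L + a)/(6LEI) = 73.8/EI
  span BC: point load 151 at a = 6.3: Pab(L + b)/(6LEI) = 416.2/EI
  relative rotation θ_0 = (73.8 + 416.2)/EI = 490/EI
A unit hogging moment at B produces rotation L₁/(3EI) + L₂/(3EI) = 4.133/EI.
Compatibility: M_B·(L₁+L₂)/(3EI) = θ_0, giving M_B = 118.5 kN·m (hogging).

M_B = 118.5 kN·m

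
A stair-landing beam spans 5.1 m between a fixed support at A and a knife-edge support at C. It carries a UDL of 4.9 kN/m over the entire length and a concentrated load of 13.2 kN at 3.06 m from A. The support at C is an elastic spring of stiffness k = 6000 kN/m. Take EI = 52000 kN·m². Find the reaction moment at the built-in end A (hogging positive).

Release the roller at C. Primary structure: cantilever fixed at A.
Deflection at C on the released cantilever, summing each load's contribution:
  UDL 4.9: wL⁴/(8EI) = 414.4/EI
  point load 13.2 at a = 3.06: Pa²(3L − a)/(6EI) = 252.1/EI
  δ_0 = 666.5/EI
Flexibility coefficient — unit upward force at C: δ_{CC} = L³/(3EI) = 44.22/EI.
With EI = 52000 kN·m²: δ_0 = 0.012818 m and δ_{CC} = 0.00085 m/kN.
Compatibility — the spring shortens by R_C/k under the reaction it provides: δ_0 − R_C·δ_{CC} = R_C/k. With 1/k = 0.000167 m/kN, R_C = δ_0 / (δ_{CC} + 1/k) = 0.012818 / (0.00085 + 0.000167) = 12.6 kN.
Moment equilibrium about A: M_A = Σ(load moments about A) − R_C·L = 104.1 − 12.6×5.1 = 39.84 kN·m.

M_A = 39.84 kN·m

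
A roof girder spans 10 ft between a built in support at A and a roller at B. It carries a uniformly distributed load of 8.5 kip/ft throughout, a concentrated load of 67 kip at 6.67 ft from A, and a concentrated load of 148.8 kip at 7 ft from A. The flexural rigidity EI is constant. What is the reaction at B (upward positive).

R_B = 150.5 kip

Choose R_B as the redundant. The primary structure is the cantilever fixed at A.
Primary-structure tip deflection at B by superposition:
  UDL 8.5: wL⁴/(8EI) = 10625/EI
  point load 67 at a = 6.67: Pa²(3L − a)/(6EI) = 11590/EI
  point load 148.8 at a = 7: Pa²(3L − a)/(6EI) = 27950/EI
  δ_0 = 50165/EI
Tip deflection under a unit load at B: L³/(3EI) = 333.3/EI.
Compatibility at B: δ_0 − R_B·δ_{BB} = 0, so R_B = 50165/333.3 = 150.5 kip.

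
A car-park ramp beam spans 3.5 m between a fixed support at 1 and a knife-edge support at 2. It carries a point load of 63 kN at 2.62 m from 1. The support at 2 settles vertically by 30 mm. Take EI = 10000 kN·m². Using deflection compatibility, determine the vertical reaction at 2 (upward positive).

R_2 = 18.75 kN

Choose R_2 as the redundant. The primary structure is the cantilever fixed at 1.
Free-end deflection of the primary structure under the applied loading (downward +):
  point load 63 at a = 2.62: Pa²(3L − a)/(6EI) = 568/EI
Tip deflection under a unit load at 2: L³/(3EI) = 14.29/EI.
With EI = 10000 kN·m²: δ_0 = 0.056796 m and δ_{22} = 0.001429 m/kN.
Compatibility — the beam at 2 must follow the support down by 0.03 m: δ_0 − R_2·δ_{22} = 0.03, so R_2 = (0.056796 − 0.03)/0.001429 = 18.75 kN.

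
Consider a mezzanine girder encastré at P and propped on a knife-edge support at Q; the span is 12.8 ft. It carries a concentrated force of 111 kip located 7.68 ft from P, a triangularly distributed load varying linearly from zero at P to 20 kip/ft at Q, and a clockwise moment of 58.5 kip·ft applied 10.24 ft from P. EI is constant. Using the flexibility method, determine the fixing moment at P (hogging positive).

Remove the prop at Q; the released (primary) structure is a cantilever built in at P.
Deflection at Q on the released cantilever, summing each load's contribution:
  point load 111 at a = 7.68: Pa²(3L − a)/(6EI) = 33521/EI
  triangular load, peak 20 at the free end: 11w₀L⁴/(120EI) = 49213/EI
  clockwise couple 58.5 at a = 10.24: M₀a(2L − a)/(2EI) = 4601/EI
  δ_0 = 87335/EI
Flexibility coefficient — unit upward force at Q: δ_{QQ} = L³/(3EI) = 699.1/EI.
Compatibility at Q: δ_0 − R_Q·δ_{QQ} = 0, so R_Q = 87335/699.1 = 124.9 kip.
Moment equilibrium about P: M_P = Σ(load moments about P) − R_Q·L = 2003 − 124.9×12.8 = 404.1 kip·ft.

M_P = 404.1 kip·ft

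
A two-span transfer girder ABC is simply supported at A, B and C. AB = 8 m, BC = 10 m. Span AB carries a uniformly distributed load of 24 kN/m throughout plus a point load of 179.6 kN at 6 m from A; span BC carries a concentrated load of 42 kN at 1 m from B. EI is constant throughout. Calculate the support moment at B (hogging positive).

Insert a hinge at B; M_B is the redundant, and each span becomes simply supported.
Discontinuity in slope at B on the released structure — sum the simple-span end rotations:
  span AB: UDL 24: wL³/(24EI) = 512/EI
  span AB: point load 179.6 at a = 6: Pab(L + a)/(6LEI) = 628.6/EI
  span BC: point load 42 at a = 1: Pab(L + b)/(6LEI) = 119.7/EI
  relative rotation θ_0 = (1141 + 119.7)/EI = 1260/EI
A unit hogging moment at B produces rotation L₁/(3EI) + L₂/(3EI) = 6/EI.
Slope continuity at B: θ_0 = M_B·6/EI, so M_B = 1260/6 = 210.1 kN·m (hogging).

M_B = 210.1 kN·m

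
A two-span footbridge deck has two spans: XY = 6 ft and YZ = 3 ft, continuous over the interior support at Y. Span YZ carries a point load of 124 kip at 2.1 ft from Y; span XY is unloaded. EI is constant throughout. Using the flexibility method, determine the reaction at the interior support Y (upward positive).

R_Y = 45.66 kip

Release continuity at Y by inserting a hinge; the redundant is the internal moment M_Y. The primary structure is two simply-supported spans XY and YZ.
Rotations at Y on the released spans (each span's end-slope, ×1/EI):
  span YZ: point load 124 at a = 2.1: Pab(L + b)/(6LEI) = 50.78/EI
  relative rotation θ_0 = (0 + 50.78)/EI = 50.78/EI
A unit hogging moment at Y produces rotation L₁/(3EI) + L₂/(3EI) = 3/EI.
Slope continuity at Y: θ_0 = M_Y·3/EI, so M_Y = 50.78/3 = 16.93 kip·ft (hogging).
Span XY, ΣM about X with M_Y applied at Y: R_Y^{XY}·6 = 0 + 16.93, so R_Y^{XY} = 2.821 kip and R_X = 0 − 2.821 = -2.821 kip.
Span YZ, ΣM about Z: R_Y^{YZ}·3 = 111.6 + 16.93, so R_Y^{YZ} = 42.84 kip and R_Z = 124 − 42.84 = 81.16 kip.
R_Y = 2.821 + 42.84 = 45.66 kip.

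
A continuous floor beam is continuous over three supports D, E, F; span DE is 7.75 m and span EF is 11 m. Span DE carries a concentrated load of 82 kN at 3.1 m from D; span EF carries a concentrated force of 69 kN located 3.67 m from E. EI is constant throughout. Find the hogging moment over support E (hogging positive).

M_E = 126.6 kN·m

Release continuity at E by inserting a hinge; the redundant is the internal moment M_E. The primary structure is two simply-supported spans DE and EF.
Rotations at E on the released spans (each span's end-slope, ×1/EI):
  span DE: point load 82 at a = 3.1: Pab(L + a)/(6LEI) = 275.8/EI
  span EF: point load 69 at a = 3.67: Pab(L + b)/(6LEI) = 515.5/EI
  relative rotation θ_0 = (275.8 + 515.5)/EI = 791.3/EI
A unit hogging moment at E produces rotation L₁/(3EI) + L₂/(3EI) = 6.25/EI.
Slope continuity at E: θ_0 = M_E·6.25/EI, so M_E = 791.3/6.25 = 126.6 kN·m (hogging).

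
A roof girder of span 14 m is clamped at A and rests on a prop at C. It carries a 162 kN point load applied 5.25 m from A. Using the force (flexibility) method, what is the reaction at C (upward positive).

R_C = 29.9 kN

Remove the prop at C; the released (primary) structure is a cantilever built in at A.
Primary-structure tip deflection at C by superposition:
  point load 162 at a = 5.25: Pa²(3L − a)/(6EI) = 27349/EI
Tip deflection under a unit load at C: L³/(3EI) = 914.7/EI.
The prop prevents deflection at C: R_C = δ_0/δ_{CC} = 27349/914.7 = 29.9 kN.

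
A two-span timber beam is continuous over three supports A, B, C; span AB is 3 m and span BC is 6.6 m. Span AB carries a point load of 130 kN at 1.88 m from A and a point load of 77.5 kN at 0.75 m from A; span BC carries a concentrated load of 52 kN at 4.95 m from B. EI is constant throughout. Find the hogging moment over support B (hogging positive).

M_B = 59.36 kN·m

Insert a hinge at B; M_B is the redundant, and each span becomes simply supported.
Rotations at B on the released spans (each span's end-slope, ×1/EI):
  span AB: point load 130 at a = 1.88: Pab(L + a)/(6LEI) = 74.21/EI
  span AB: point load 77.5 at a = 0.75: Pab(L + a)/(6LEI) = 27.25/EI
  span BC: point load 52 at a = 4.95: Pab(L + b)/(6LEI) = 88.48/EI
  relative rotation θ_0 = (101.5 + 88.48)/EI = 189.9/EI
A unit hogging moment at B produces rotation L₁/(3EI) + L₂/(3EI) = 3.2/EI.
Compatibility: M_B·(L₁+L₂)/(3EI) = θ_0, giving M_B = 59.36 kN·m (hogging).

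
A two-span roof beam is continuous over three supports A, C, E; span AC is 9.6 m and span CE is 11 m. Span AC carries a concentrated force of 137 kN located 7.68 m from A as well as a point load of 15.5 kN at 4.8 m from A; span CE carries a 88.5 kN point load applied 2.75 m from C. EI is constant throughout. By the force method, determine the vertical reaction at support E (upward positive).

R_E = 5.166 kN

Take M_C as the redundant. Released structure: two simple spans AC and CE with a hinge at C.
Rotations at C on the released spans (each span's end-slope, ×1/EI):
  span AC: point load 137 at a = 7.68: Pab(L + a)/(6LEI) = 606/EI
  span AC: point load 15.5 at a = 4.8: Pab(L + a)/(6LEI) = 89.28/EI
  span CE: point load 88.5 at a = 2.75: Pab(L + b)/(6LEI) = 585.6/EI
  relative rotation θ_0 = (695.3 + 585.6)/EI = 1281/EI
A unit hogging moment at C produces rotation L₁/(3EI) + L₂/(3EI) = 6.867/EI.
Compatibility: M_C·(L₁+L₂)/(3EI) = θ_0, giving M_C = 186.5 kN·m (hogging).
Span CE, ΣM about E: R_C^{CE}·11 = 730.1 + 186.5, so R_C^{CE} = 83.33 kN and R_E = 88.5 − 83.33 = 5.166 kN.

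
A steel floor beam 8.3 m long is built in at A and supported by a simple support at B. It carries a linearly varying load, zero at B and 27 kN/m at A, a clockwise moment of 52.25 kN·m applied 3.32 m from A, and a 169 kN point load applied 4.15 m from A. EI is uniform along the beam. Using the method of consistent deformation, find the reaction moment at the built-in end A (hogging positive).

Take the reaction at B as the redundant and release it; the primary structure is a cantilever fixed at A.
Free-end deflection of the primary structure under the applied loading (downward +):
  triangular load, peak 27 at the fixed end: w₀L⁴/(30EI) = 4271/EI
  clockwise couple 52.25 at a = 3.32: M₀a(2L − a)/(2EI) = 1152/EI
  point load 169 at a = 4.15: Pa²(3L − a)/(6EI) = 10066/EI
  δ_0 = 15489/EI
Tip deflection under a unit load at B: L³/(3EI) = 190.6/EI.
The prop prevents deflection at B: R_B = δ_0/δ_{BB} = 15489/190.6 = 81.27 kN.
Moment equilibrium about A: M_A = Σ(load moments about A) − R_B·L = 1064 − 81.27×8.3 = 389.1 kN·m.

M_A = 389.1 kN·m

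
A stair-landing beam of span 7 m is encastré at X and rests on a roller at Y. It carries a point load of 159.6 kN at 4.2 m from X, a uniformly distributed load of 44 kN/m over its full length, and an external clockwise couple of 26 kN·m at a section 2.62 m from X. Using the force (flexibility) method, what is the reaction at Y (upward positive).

R_Y = 187.8 kN

Choose R_Y as the redundant. The primary structure is the cantilever fixed at X.
Downward deflection at the released point Y due to the loads:
  point load 159.6 at a = 4.2: Pa²(3L − a)/(6EI) = 7883/EI
  UDL 44: wL⁴/(8EI) = 13206/EI
  clockwise couple 26 at a = 2.62: M₀a(2L − a)/(2EI) = 387.6/EI
  δ_0 = 21476/EI
Flexibility coefficient — unit upward force at Y: δ_{YY} = L³/(3EI) = 114.3/EI.
Compatibility at Y: δ_0 − R_Y·δ_{YY} = 0, so R_Y = 21476/114.3 = 187.8 kN.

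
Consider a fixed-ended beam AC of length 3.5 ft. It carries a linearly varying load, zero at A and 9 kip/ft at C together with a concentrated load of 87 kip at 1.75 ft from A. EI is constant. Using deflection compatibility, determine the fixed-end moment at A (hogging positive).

Take the two fixed-end moments M_A, M_C as redundants; the released structure is the simple span AC.
End rotations of the released simple span under the applied load (×1/EI):
  at A: triangular load, peak 9: 7w₀L³/(360EI) = 7.503/EI
  at C: triangular load, peak 9: w₀L³/(45EI) = 8.575/EI
  at A: point load 87 at a = 1.75: Pab(L + b)/(6LEI) = 66.61/EI
  at C: point load 87 at a = 1.75: Pab(L + a)/(6LEI) = 66.61/EI
  θ_A0 = 74.11/EI,  θ_C0 = 75.18/EI
Flexibility coefficients: a unit moment at one end gives L/(3EI) there and L/(6EI) at the far end, so f₁₁ = f₂₂ = 1.167/EI and f₁₂ = f₂₁ = 0.5833/EI.
Compatibility — zero rotation at each built-in end:
  1.167 M_A + 0.5833 M_C = 74.11
  0.5833 M_A + 1.167 M_C = 75.18
Solving the pair gives M_A = 41.74 kip·ft and M_C = 43.58 kip·ft (hogging).

M_A = 41.74 kip·ft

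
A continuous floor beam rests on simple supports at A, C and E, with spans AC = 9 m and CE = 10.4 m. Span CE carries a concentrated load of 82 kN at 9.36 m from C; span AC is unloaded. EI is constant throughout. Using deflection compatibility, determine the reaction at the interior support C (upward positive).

Release continuity at C by inserting a hinge; the redundant is the internal moment M_C. The primary structure is two simply-supported spans AC and CE.
Discontinuity in slope at C on the released structure — sum the simple-span end rotations:
  span CE: point load 82 at a = 9.36: Pab(L + b)/(6LEI) = 146.3/EI
  relative rotation θ_0 = (0 + 146.3)/EI = 146.3/EI
A unit hogging moment at C produces rotation L₁/(3EI) + L₂/(3EI) = 6.467/EI.
Compatibility: M_C·(L₁+L₂)/(3EI) = θ_0, giving M_C = 22.63 kN·m (hogging).
Span AC, ΣM about A with M_C applied at C: R_C^{AC}·9 = 0 + 22.63, so R_C^{AC} = 2.514 kN and R_A = 0 − 2.514 = -2.514 kN.
Span CE, ΣM about E: R_C^{CE}·10.4 = 85.28 + 22.63, so R_C^{CE} = 10.38 kN and R_E = 82 − 10.38 = 71.62 kN.
R_C = 2.514 + 10.38 = 12.89 kN.

R_C = 12.89 kN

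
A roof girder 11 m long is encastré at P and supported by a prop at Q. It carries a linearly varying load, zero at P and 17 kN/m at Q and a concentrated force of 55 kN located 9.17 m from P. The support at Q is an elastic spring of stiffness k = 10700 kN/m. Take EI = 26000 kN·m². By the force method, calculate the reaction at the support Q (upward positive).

R_Q = 92.32 kN

Choose R_Q as the redundant. The primary structure is the cantilever fixed at P.
Deflection at Q on the released cantilever, summing each load's contribution:
  triangular load, peak 17 at the free end: 11w₀L⁴/(120EI) = 22816/EI
  point load 55 at a = 9.17: Pa²(3L − a)/(6EI) = 18369/EI
  δ_0 = 41184/EI
Tip deflection under a unit load at Q: L³/(3EI) = 443.7/EI.
With EI = 26000 kN·m²: δ_0 = 1.584 m and δ_{QQ} = 0.017064 m/kN.
Compatibility — the spring shortens by R_Q/k under the reaction it provides: δ_0 − R_Q·δ_{QQ} = R_Q/k. With 1/k = 0.000093 m/kN, R_Q = δ_0 / (δ_{QQ} + 1/k) = 1.584 / (0.017064 + 0.000093) = 92.32 kN.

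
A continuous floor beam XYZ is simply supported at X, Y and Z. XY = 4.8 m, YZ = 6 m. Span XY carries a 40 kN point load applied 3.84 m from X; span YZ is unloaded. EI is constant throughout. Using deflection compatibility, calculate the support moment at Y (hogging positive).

M_Y = 12.29 kN·m

Release continuity at Y by inserting a hinge; the redundant is the internal moment M_Y. The primary structure is two simply-supported spans XY and YZ.
Discontinuity in slope at Y on the released structure — sum the simple-span end rotations:
  span XY: point load 40 at a = 3.84: Pab(L + a)/(6LEI) = 44.24/EI
  relative rotation θ_0 = (44.24 + 0)/EI = 44.24/EI
A unit hogging moment at Y produces rotation L₁/(3EI) + L₂/(3EI) = 3.6/EI.
Compatibility: M_Y·(L₁+L₂)/(3EI) = θ_0, giving M_Y = 12.29 kN·m (hogging).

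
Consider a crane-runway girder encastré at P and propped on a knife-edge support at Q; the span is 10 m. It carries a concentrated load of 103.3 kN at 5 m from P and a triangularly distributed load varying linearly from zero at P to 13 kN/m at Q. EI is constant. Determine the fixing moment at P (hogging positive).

M_P = 269.5 kN·m

Release the roller at Q. Primary structure: cantilever fixed at P.
Deflection at Q on the released cantilever, summing each load's contribution:
  point load 103.3 at a = 5: Pa²(3L − a)/(6EI) = 10760/EI
  triangular load, peak 13 at the free end: 11w₀L⁴/(120EI) = 11917/EI
  δ_0 = 22677/EI
Flexibility coefficient — unit upward force at Q: δ_{QQ} = L³/(3EI) = 333.3/EI.
The prop prevents deflection at Q: R_Q = δ_0/δ_{QQ} = 22677/333.3 = 68.03 kN.
Moment equilibrium about P: M_P = Σ(load moments about P) − R_Q·L = 949.8 − 68.03×10 = 269.5 kN·m.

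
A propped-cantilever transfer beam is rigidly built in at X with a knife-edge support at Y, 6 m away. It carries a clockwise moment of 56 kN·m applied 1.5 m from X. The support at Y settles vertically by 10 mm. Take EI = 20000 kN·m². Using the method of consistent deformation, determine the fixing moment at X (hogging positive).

M_X = 35.92 kN·m

Remove the prop at Y; the released (primary) structure is a cantilever built in at X.
Primary-structure tip deflection at Y by superposition:
  clockwise couple 56 at a = 1.5: M₀a(2L − a)/(2EI) = 441/EI
Tip deflection under a unit load at Y: L³/(3EI) = 72/EI.
With EI = 20000 kN·m²: δ_0 = 0.02205 m and δ_{YY} = 0.0036 m/kN.
Compatibility — the beam at Y must follow the support down by 0.01 m: δ_0 − R_Y·δ_{YY} = 0.01, so R_Y = (0.02205 − 0.01)/0.0036 = 3.347 kN.
Moment equilibrium about X: M_X = Σ(load moments about X) − R_Y·L = 56 − 3.347×6 = 35.92 kN·m.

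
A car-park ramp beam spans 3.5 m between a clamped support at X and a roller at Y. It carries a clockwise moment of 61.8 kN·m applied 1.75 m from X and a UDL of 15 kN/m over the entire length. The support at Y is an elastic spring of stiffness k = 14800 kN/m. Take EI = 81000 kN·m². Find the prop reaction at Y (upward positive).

R_Y = 28.6 kN

Remove the prop at Y; the released (primary) structure is a cantilever built in at X.
Deflection at Y on the released cantilever, summing each load's contribution:
  clockwise couple 61.8 at a = 1.75: M₀a(2L − a)/(2EI) = 283.9/EI
  UDL 15: wL⁴/(8EI) = 281.4/EI
  δ_0 = 565.3/EI
Flexibility coefficient — unit upward force at Y: δ_{YY} = L³/(3EI) = 14.29/EI.
With EI = 81000 kN·m²: δ_0 = 0.006979 m and δ_{YY} = 0.000176 m/kN.
Compatibility — the spring shortens by R_Y/k under the reaction it provides: δ_0 − R_Y·δ_{YY} = R_Y/k. With 1/k = 0.000068 m/kN, R_Y = δ_0 / (δ_{YY} + 1/k) = 0.006979 / (0.000176 + 0.000068) = 28.6 kN.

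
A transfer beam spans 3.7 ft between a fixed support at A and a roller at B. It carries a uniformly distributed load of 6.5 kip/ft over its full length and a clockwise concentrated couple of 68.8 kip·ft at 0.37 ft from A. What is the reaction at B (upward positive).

Release the roller at B. Primary structure: cantilever fixed at A.
Deflection at B on the released cantilever, summing each load's contribution:
  UDL 6.5: wL⁴/(8EI) = 152.3/EI
  clockwise couple 68.8 at a = 0.37: M₀a(2L − a)/(2EI) = 89.48/EI
  δ_0 = 241.8/EI
Flexibility coefficient — unit upward force at B: δ_{BB} = L³/(3EI) = 16.88/EI.
The prop prevents deflection at B: R_B = δ_0/δ_{BB} = 241.8/16.88 = 14.32 kip.

R_B = 14.32 kip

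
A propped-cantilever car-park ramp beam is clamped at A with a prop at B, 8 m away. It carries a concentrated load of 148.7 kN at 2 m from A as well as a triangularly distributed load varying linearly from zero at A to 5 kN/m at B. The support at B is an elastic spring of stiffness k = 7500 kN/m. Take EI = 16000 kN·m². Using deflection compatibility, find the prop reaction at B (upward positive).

R_B = 23.49 kN

Choose R_B as the redundant. The primary structure is the cantilever fixed at A.
Downward deflection at the released point B due to the loads:
  point load 148.7 at a = 2: Pa²(3L − a)/(6EI) = 2181/EI
  triangular load, peak 5 at the free end: 11w₀L⁴/(120EI) = 1877/EI
  δ_0 = 4058/EI
Flexibility coefficient — unit upward force at B: δ_{BB} = L³/(3EI) = 170.7/EI.
With EI = 16000 kN·m²: δ_0 = 0.25364 m and δ_{BB} = 0.010667 m/kN.
Compatibility — the spring shortens by R_B/k under the reaction it provides: δ_0 − R_B·δ_{BB} = R_B/k. With 1/k = 0.000133 m/kN, R_B = δ_0 / (δ_{BB} + 1/k) = 0.25364 / (0.010667 + 0.000133) = 23.49 kN.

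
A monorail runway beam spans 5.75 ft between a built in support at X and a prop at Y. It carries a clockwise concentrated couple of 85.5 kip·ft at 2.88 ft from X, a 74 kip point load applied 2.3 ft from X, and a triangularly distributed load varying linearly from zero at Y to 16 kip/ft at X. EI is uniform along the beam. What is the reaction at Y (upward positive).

R_Y = 41.34 kip

Release the roller at Y. Primary structure: cantilever fixed at X.
Downward deflection at the released point Y due to the loads:
  clockwise couple 85.5 at a = 2.88: M₀a(2L − a)/(2EI) = 1061/EI
  point load 74 at a = 2.3: Pa²(3L − a)/(6EI) = 975.4/EI
  triangular load, peak 16 at the fixed end: w₀L⁴/(30EI) = 583/EI
  δ_0 = 2620/EI
Tip deflection under a unit load at Y: L³/(3EI) = 63.37/EI.
The prop prevents deflection at Y: R_Y = δ_0/δ_{YY} = 2620/63.37 = 41.34 kip.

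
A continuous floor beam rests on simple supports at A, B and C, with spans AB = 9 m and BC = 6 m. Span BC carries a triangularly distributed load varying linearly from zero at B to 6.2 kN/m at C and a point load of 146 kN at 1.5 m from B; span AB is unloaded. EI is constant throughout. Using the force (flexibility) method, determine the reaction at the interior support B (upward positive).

Release continuity at B by inserting a hinge; the redundant is the internal moment M_B. The primary structure is two simply-supported spans AB and BC.
Discontinuity in slope at B on the released structure — sum the simple-span end rotations:
  span BC: triangular load, peak 6.2: 7w₀L³/(360EI) = 26.04/EI
  span BC: point load 146 at a = 1.5: Pab(L + b)/(6LEI) = 287.4/EI
  relative rotation θ_0 = (0 + 313.5)/EI = 313.5/EI
A unit hogging moment at B produces rotation L₁/(3EI) + L₂/(3EI) = 5/EI.
Slope continuity at B: θ_0 = M_B·5/EI, so M_B = 313.5/5 = 62.7 kN·m (hogging).
Span AB, ΣM about A with M_B applied at B: R_B^{AB}·9 = 0 + 62.7, so R_B^{AB} = 6.966 kN and R_A = 0 − 6.966 = -6.966 kN.
Span BC, ΣM about C: R_B^{BC}·6 = 694.2 + 62.7, so R_B^{BC} = 126.1 kN and R_C = 164.6 − 126.1 = 38.45 kN.
R_B = 6.966 + 126.1 = 133.1 kN.

R_B = 133.1 kN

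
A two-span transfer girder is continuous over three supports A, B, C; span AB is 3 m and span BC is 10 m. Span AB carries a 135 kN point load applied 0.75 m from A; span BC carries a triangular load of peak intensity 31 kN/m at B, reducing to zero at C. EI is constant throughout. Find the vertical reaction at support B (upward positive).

R_B = 210.7 kN

Release continuity at B by inserting a hinge; the redundant is the internal moment M_B. The primary structure is two simply-supported spans AB and BC.
Discontinuity in slope at B on the released structure — sum the simple-span end rotations:
  span AB: point load 135 at a = 0.75: Pab(L + a)/(6LEI) = 47.46/EI
  span BC: triangular load, peak 31: w₀L³/(45EI) = 688.9/EI
  relative rotation θ_0 = (47.46 + 688.9)/EI = 736.3/EI
A unit hogging moment at B produces rotation L₁/(3EI) + L₂/(3EI) = 4.333/EI.
Slope continuity at B: θ_0 = M_B·4.333/EI, so M_B = 736.3/4.333 = 169.9 kN·m (hogging).
Span AB, ΣM about A with M_B applied at B: R_B^{AB}·3 = 101.2 + 169.9, so R_B^{AB} = 90.39 kN and R_A = 135 − 90.39 = 44.61 kN.
Span BC, ΣM about C: R_B^{BC}·10 = 1033 + 169.9, so R_B^{BC} = 120.3 kN and R_C = 155 − 120.3 = 34.67 kN.
R_B = 90.39 + 120.3 = 210.7 kN.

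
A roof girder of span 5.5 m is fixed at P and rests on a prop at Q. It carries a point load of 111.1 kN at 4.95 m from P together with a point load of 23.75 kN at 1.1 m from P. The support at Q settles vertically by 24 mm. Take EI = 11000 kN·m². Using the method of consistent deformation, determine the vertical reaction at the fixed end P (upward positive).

R_P = 43.79 kN

Take the reaction at Q as the redundant and release it; the primary structure is a cantilever fixed at P.
Primary-structure tip deflection at Q by superposition:
  point load 111.1 at a = 4.95: Pa²(3L − a)/(6EI) = 5240/EI
  point load 23.75 at a = 1.1: Pa²(3L − a)/(6EI) = 73.76/EI
  δ_0 = 5314/EI
Tip deflection under a unit load at Q: L³/(3EI) = 55.46/EI.
With EI = 11000 kN·m²: δ_0 = 0.4831 m and δ_{QQ} = 0.005042 m/kN.
Compatibility — the beam at Q must follow the support down by 0.024 m: δ_0 − R_Q·δ_{QQ} = 0.024, so R_Q = (0.4831 − 0.024)/0.005042 = 91.06 kN.
Vertical equilibrium: R_P = ΣP − R_Q = 134.8 − 91.06 = 43.79 kN.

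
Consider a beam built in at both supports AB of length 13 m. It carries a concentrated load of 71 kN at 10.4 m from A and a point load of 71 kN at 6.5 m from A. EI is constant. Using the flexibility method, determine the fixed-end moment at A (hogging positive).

M_A = 144.9 kN·m

Release both end moments; the primary structure is a simply-supported span AB with redundants M_A and M_B.
Simple-span end rotations at A and B under the given loads:
  at A: point load 71 at a = 10.4: Pab(L + b)/(6LEI) = 384/EI
  at B: point load 71 at a = 10.4: Pab(L + a)/(6LEI) = 576/EI
  at A: point load 71 at a = 6.5: Pab(L + b)/(6LEI) = 749.9/EI
  at B: point load 71 at a = 6.5: Pab(L + a)/(6LEI) = 749.9/EI
  θ_A0 = 1134/EI,  θ_B0 = 1326/EI
Flexibility coefficients: a unit moment at one end gives L/(3EI) there and L/(6EI) at the far end, so f₁₁ = f₂₂ = 4.333/EI and f₁₂ = f₂₁ = 2.167/EI.
Compatibility — zero rotation at each built-in end:
  4.333 M_A + 2.167 M_B = 1134
  2.167 M_A + 4.333 M_B = 1326
Solving the pair gives M_A = 144.9 kN·m and M_B = 233.5 kN·m (hogging).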